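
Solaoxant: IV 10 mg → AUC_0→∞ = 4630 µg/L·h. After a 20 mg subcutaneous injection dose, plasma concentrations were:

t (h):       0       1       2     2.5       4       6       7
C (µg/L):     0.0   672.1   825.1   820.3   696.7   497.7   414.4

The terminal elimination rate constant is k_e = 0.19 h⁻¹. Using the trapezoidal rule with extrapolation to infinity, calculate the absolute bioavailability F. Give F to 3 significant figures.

Trapezoidal AUC_0→7 (subcutaneous injection):
  [0→1]: (0.0+672.1)/2 × 1 = 336.05
  [1→2]: (672.1+825.1)/2 × 1 = 748.6
  [2→2.5]: (825.1+820.3)/2 × 0.5 = 411.35
  [2.5→4]: (820.3+696.7)/2 × 1.5 = 1137.75
  [4→6]: (696.7+497.7)/2 × 2 = 1194.4
  [6→7]: (497.7+414.4)/2 × 1 = 456.05
  Sum = 4284.2 µg/L·h
Tail: C_last/k_e = 414.4/0.19 = 2181.053
AUC_0→∞ (subcutaneous injection) = 4284.2 + 2181.053 = 6465.253 µg/L·h
F = (AUC_ev/D_ev)/(AUC_iv/D_iv) = (6465.253/20)/(4630/10) = 323.26265/463 = 0.6982

F = 0.698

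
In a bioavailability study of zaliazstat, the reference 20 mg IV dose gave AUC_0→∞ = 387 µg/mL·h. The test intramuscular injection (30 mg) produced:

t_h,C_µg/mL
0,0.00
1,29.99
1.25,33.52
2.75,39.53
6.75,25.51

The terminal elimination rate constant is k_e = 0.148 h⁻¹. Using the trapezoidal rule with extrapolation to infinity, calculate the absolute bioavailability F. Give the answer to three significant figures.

F = 0.655

Trapezoidal AUC_0→6.75 (intramuscular injection):
  [0→1]: (0.00+29.99)/2 × 1 = 14.995
  [1→1.25]: (29.99+33.52)/2 × 0.25 = 7.93875
  [1.25→2.75]: (33.52+39.53)/2 × 1.5 = 54.7875
  [2.75→6.75]: (39.53+25.51)/2 × 4 = 130.08
  Sum = 207.80125 µg/mL·h
Tail: C_last/k_e = 25.51/0.148 = 172.365
AUC_0→∞ (intramuscular injection) = 207.80125 + 172.365 = 380.16625 µg/mL·h
F = (AUC_ev/D_ev)/(AUC_iv/D_iv) = (380.16625/30)/(387/20) = 12.6722/19.35 = 0.6549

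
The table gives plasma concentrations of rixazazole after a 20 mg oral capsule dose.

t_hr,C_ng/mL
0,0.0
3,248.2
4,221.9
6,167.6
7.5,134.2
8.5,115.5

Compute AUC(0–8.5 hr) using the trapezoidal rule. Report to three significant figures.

Trapezoidal AUC_0→8.5:
  [0→3]: (0.0+248.2)/2 × 3 = 372.3
  [3→4]: (248.2+221.9)/2 × 1 = 235.05
  [4→6]: (221.9+167.6)/2 × 2 = 389.5
  [6→7.5]: (167.6+134.2)/2 × 1.5 = 226.35
  [7.5→8.5]: (134.2+115.5)/2 × 1 = 124.85
  Sum = 1348.05 ng/mL·hr

AUC = 1350 ng/mL·hr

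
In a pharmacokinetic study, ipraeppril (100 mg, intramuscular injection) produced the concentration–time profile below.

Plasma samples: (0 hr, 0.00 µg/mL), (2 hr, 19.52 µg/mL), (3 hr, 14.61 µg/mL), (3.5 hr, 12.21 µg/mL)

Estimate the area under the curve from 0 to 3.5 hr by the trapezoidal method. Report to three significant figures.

Trapezoidal AUC_0→3.5:
  [0→2]: (0.00+19.52)/2 × 2 = 19.52
  [2→3]: (19.52+14.61)/2 × 1 = 17.065
  [3→3.5]: (14.61+12.21)/2 × 0.5 = 6.705
  Sum = 43.29 µg/mL·hr

AUC = 43.3 µg/mL·hr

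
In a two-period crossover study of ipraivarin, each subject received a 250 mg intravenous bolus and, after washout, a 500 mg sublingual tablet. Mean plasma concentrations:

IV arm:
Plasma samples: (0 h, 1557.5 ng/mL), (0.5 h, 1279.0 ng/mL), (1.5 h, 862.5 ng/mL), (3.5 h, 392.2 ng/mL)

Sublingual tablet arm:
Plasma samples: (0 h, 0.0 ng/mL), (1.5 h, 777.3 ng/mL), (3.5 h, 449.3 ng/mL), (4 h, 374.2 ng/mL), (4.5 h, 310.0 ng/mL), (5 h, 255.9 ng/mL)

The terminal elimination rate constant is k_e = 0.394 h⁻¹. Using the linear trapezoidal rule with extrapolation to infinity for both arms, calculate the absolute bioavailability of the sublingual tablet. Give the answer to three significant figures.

Trapezoidal AUC_0→3.5 (IV):
  [0→0.5]: (1557.5+1279.0)/2 × 0.5 = 709.125
  [0.5→1.5]: (1279.0+862.5)/2 × 1 = 1070.75
  [1.5→3.5]: (862.5+392.2)/2 × 2 = 1254.7
  Sum = 3034.575 ng/mL·h
IV tail: 392.2/0.394 = 995.431; AUC_iv,0→∞ = 3034.575 + 995.431 = 4030.006 ng/mL·h
Trapezoidal AUC_0→5 (sublingual tablet):
  [0→1.5]: (0.0+777.3)/2 × 1.5 = 582.975
  [1.5→3.5]: (777.3+449.3)/2 × 2 = 1226.6
  [3.5→4]: (449.3+374.2)/2 × 0.5 = 205.875
  [4→4.5]: (374.2+310.0)/2 × 0.5 = 171.05
  [4.5→5]: (310.0+255.9)/2 × 0.5 = 141.475
  Sum = 2327.975 ng/mL·h
sublingual tablet tail: 255.9/0.394 = 649.492; AUC_ev,0→∞ = 2327.975 + 649.492 = 2977.467 ng/mL·h
F = (AUC_ev/D_ev)/(AUC_iv/D_iv) = (2977.467/500)/(4030.006/250) = 5.954934/16.120024 = 0.3694

F = 0.369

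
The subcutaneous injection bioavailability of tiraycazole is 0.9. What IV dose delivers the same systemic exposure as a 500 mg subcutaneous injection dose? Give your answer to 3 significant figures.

Systemic exposure from an extravascular dose = F × D_ev, so the equivalent IV dose is F × D_ev.
D_iv = F × D_ev = 0.9 × 500 = 450 mg

D_iv = 450 mg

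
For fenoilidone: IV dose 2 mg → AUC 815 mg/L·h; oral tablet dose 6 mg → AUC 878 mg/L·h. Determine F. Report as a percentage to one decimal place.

F = (AUC_ev / D_ev) / (AUC_iv / D_iv)
  = (878/6) / (815/2)
  = 146.333 / 407.5 = 0.3591
  = 35.91%

F = 35.9%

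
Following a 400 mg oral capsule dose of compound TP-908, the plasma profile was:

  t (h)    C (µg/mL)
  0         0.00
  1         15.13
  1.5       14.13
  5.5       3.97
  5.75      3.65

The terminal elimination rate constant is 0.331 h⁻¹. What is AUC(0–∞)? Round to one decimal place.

Trapezoidal AUC_0→5.75:
  [0→1]: (0.00+15.13)/2 × 1 = 7.565
  [1→1.5]: (15.13+14.13)/2 × 0.5 = 7.315
  [1.5→5.5]: (14.13+3.97)/2 × 4 = 36.2
  [5.5→5.75]: (3.97+3.65)/2 × 0.25 = 0.9525
  Sum = 52.0325 µg/mL·h
Extrapolated tail: C_last / k_e = 3.65 / 0.331 = 11.027
AUC_0→∞ = 52.0325 + 11.027 = 63.0595 µg/mL·h

AUC = 63.1 µg/mL·h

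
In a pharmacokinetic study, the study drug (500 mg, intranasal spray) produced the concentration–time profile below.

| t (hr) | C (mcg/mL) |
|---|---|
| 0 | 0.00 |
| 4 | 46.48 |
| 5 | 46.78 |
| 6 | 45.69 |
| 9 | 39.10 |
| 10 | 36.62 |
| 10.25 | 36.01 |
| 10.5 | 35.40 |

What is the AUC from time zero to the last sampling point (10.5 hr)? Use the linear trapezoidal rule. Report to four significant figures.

AUC = 368.9 mcg/mL·hr

Trapezoidal AUC_0→10.5:
  [0→4]: (0.00+46.48)/2 × 4 = 92.96
  [4→5]: (46.48+46.78)/2 × 1 = 46.63
  [5→6]: (46.78+45.69)/2 × 1 = 46.235
  [6→9]: (45.69+39.10)/2 × 3 = 127.185
  [9→10]: (39.10+36.62)/2 × 1 = 37.86
  [10→10.25]: (36.62+36.01)/2 × 0.25 = 9.07875
  [10.25→10.5]: (36.01+35.40)/2 × 0.25 = 8.92625
  Sum = 368.875 mcg/mL·hr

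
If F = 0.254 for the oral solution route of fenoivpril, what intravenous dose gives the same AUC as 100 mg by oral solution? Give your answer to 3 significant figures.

D_iv = 25.4 mg

Systemic exposure from an extravascular dose = F × D_ev, so the equivalent IV dose is F × D_ev.
D_iv = F × D_ev = 0.254 × 100 = 25.4 mg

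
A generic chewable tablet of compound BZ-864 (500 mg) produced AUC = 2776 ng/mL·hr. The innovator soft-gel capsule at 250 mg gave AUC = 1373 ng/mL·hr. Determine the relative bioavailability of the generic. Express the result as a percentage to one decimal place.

F_rel = 101.1%

F_rel = (AUC_test/D_test) / (AUC_ref/D_ref)
      = (2776/500) / (1373/250)
      = 5.552 / 5.492 = 1.0109 = 101.09%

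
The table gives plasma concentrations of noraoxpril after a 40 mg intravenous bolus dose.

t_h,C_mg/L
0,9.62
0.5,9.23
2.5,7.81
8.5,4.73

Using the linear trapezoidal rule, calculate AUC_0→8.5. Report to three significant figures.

AUC = 59.4 mg/L·h

Trapezoidal AUC_0→8.5:
  [0→0.5]: (9.62+9.23)/2 × 0.5 = 4.7125
  [0.5→2.5]: (9.23+7.81)/2 × 2 = 17.04
  [2.5→8.5]: (7.81+4.73)/2 × 6 = 37.62
  Sum = 59.3725 mg/L·h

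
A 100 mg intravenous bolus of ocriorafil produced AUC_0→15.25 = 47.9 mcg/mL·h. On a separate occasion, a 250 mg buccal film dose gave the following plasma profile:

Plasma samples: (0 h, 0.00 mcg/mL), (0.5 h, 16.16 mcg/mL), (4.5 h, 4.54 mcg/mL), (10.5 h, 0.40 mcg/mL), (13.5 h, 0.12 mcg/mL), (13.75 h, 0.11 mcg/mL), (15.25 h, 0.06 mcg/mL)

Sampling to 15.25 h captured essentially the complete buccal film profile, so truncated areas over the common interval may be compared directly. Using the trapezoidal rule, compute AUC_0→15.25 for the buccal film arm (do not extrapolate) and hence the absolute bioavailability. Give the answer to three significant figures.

F = 0.511

Trapezoidal AUC_0→15.25 (buccal film):
  [0→0.5]: (0.00+16.16)/2 × 0.5 = 4.04
  [0.5→4.5]: (16.16+4.54)/2 × 4 = 41.4
  [4.5→10.5]: (4.54+0.40)/2 × 6 = 14.82
  [10.5→13.5]: (0.40+0.12)/2 × 3 = 0.78
  [13.5→13.75]: (0.12+0.11)/2 × 0.25 = 0.02875
  [13.75→15.25]: (0.11+0.06)/2 × 1.5 = 0.1275
  Sum = 61.19625 mcg/mL·h
F = (AUC_ev/D_ev)/(AUC_iv/D_iv) = (61.19625/250)/(47.9/100) = 0.244785/0.479 = 0.5110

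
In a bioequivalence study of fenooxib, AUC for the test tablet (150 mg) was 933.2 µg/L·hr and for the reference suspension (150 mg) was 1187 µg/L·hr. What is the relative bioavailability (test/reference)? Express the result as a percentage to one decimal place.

F_rel = (AUC_test/D_test) / (AUC_ref/D_ref)
      = (933.2/150) / (1187/150)
      = 6.22133 / 7.91333 = 0.7862 = 78.62%

F_rel = 78.6%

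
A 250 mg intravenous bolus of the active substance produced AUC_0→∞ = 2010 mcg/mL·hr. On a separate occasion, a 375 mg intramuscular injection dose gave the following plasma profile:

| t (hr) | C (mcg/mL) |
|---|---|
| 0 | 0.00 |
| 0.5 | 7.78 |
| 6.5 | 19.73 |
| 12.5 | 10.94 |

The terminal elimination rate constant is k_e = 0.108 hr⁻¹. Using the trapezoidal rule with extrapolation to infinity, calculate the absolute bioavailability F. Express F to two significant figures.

Trapezoidal AUC_0→12.5 (intramuscular injection):
  [0→0.5]: (0.00+7.78)/2 × 0.5 = 1.945
  [0.5→6.5]: (7.78+19.73)/2 × 6 = 82.53
  [6.5→12.5]: (19.73+10.94)/2 × 6 = 92.01
  Sum = 176.485 mcg/mL·hr
Tail: C_last/k_e = 10.94/0.108 = 101.296
AUC_0→∞ (intramuscular injection) = 176.485 + 101.296 = 277.781 mcg/mL·hr
F = (AUC_ev/D_ev)/(AUC_iv/D_iv) = (277.781/375)/(2010/250) = 0.740749/8.04 = 0.0921

F = 0.092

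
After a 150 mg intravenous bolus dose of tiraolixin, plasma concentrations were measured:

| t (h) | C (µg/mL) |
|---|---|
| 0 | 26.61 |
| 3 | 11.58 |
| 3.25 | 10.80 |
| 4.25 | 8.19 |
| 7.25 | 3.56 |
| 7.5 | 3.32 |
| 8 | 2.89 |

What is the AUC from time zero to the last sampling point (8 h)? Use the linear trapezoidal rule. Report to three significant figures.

Trapezoidal AUC_0→8:
  [0→3]: (26.61+11.58)/2 × 3 = 57.285
  [3→3.25]: (11.58+10.80)/2 × 0.25 = 2.7975
  [3.25→4.25]: (10.80+8.19)/2 × 1 = 9.495
  [4.25→7.25]: (8.19+3.56)/2 × 3 = 17.625
  [7.25→7.5]: (3.56+3.32)/2 × 0.25 = 0.86
  [7.5→8]: (3.32+2.89)/2 × 0.5 = 1.5525
  Sum = 89.615 µg/mL·h

AUC = 89.6 µg/mL·h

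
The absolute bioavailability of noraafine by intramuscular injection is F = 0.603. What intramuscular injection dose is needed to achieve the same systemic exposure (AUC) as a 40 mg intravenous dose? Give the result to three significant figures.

For equal systemic exposure: F × D_ev = D_iv
D_ev = D_iv / F = 40 / 0.603 = 66.335 mg

D_intramuscular = 66.3 mg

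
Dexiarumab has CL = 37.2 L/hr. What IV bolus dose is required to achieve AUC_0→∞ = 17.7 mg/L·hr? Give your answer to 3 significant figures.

Dose = 658 mg

Dose_iv = CL × AUC_0→∞
     = 37.2 × 17.7 = 658.44 mg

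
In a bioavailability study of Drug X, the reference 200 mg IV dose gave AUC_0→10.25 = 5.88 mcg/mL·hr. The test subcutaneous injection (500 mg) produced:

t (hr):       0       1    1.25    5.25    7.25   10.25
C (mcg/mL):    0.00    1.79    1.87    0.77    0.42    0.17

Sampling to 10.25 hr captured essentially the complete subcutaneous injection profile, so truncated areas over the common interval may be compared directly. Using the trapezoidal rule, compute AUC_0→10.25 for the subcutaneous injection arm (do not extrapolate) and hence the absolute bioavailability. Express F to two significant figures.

F = 0.59

Trapezoidal AUC_0→10.25 (subcutaneous injection):
  [0→1]: (0.00+1.79)/2 × 1 = 0.895
  [1→1.25]: (1.79+1.87)/2 × 0.25 = 0.4575
  [1.25→5.25]: (1.87+0.77)/2 × 4 = 5.28
  [5.25→7.25]: (0.77+0.42)/2 × 2 = 1.19
  [7.25→10.25]: (0.42+0.17)/2 × 3 = 0.885
  Sum = 8.7075 mcg/mL·hr
F = (AUC_ev/D_ev)/(AUC_iv/D_iv) = (8.7075/500)/(5.88/200) = 0.017415/0.0294 = 0.5923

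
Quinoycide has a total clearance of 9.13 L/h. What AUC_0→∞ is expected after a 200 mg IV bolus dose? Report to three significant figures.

AUC_0→∞ = Dose_iv / CL
        = 200 / 9.13 = 21.9058 mg/L·h

AUC = 21.9 mg/L·h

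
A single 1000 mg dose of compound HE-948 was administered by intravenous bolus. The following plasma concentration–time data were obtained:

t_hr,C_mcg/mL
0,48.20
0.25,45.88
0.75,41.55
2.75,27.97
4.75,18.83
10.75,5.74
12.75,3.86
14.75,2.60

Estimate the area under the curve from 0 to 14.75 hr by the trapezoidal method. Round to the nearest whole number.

AUC = 240 mcg/mL·hr

Trapezoidal AUC_0→14.75:
  [0→0.25]: (48.20+45.88)/2 × 0.25 = 11.76
  [0.25→0.75]: (45.88+41.55)/2 × 0.5 = 21.8575
  [0.75→2.75]: (41.55+27.97)/2 × 2 = 69.52
  [2.75→4.75]: (27.97+18.83)/2 × 2 = 46.8
  [4.75→10.75]: (18.83+5.74)/2 × 6 = 73.71
  [10.75→12.75]: (5.74+3.86)/2 × 2 = 9.6
  [12.75→14.75]: (3.86+2.60)/2 × 2 = 6.46
  Sum = 239.7075 mcg/mL·hr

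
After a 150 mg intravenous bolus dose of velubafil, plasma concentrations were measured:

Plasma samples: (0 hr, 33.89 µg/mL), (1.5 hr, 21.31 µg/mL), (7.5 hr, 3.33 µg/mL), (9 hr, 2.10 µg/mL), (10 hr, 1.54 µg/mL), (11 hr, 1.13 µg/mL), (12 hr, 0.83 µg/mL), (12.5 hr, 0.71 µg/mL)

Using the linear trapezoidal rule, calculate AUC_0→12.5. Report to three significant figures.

AUC = 124 µg/mL·hr

Trapezoidal AUC_0→12.5:
  [0→1.5]: (33.89+21.31)/2 × 1.5 = 41.4
  [1.5→7.5]: (21.31+3.33)/2 × 6 = 73.92
  [7.5→9]: (3.33+2.10)/2 × 1.5 = 4.0725
  [9→10]: (2.10+1.54)/2 × 1 = 1.82
  [10→11]: (1.54+1.13)/2 × 1 = 1.335
  [11→12]: (1.13+0.83)/2 × 1 = 0.98
  [12→12.5]: (0.83+0.71)/2 × 0.5 = 0.385
  Sum = 123.9125 µg/mL·hr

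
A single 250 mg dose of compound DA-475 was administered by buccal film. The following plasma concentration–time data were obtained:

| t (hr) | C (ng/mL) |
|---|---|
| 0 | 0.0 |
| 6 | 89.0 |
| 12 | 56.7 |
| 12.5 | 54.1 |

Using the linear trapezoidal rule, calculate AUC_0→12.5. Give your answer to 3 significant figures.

AUC = 732 ng/mL·hr

Trapezoidal AUC_0→12.5:
  [0→6]: (0.0+89.0)/2 × 6 = 267.0
  [6→12]: (89.0+56.7)/2 × 6 = 437.1
  [12→12.5]: (56.7+54.1)/2 × 0.5 = 27.7
  Sum = 731.8 ng/mL·hr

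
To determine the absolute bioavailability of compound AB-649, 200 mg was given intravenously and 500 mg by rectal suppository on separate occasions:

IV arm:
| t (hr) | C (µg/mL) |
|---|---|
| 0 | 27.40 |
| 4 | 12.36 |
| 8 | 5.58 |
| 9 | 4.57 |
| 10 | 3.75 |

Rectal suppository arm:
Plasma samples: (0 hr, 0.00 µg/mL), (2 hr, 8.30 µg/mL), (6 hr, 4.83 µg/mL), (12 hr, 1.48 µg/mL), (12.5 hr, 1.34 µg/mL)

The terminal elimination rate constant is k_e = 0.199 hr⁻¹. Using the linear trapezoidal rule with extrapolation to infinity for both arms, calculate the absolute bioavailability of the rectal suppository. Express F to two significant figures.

Trapezoidal AUC_0→10 (IV):
  [0→4]: (27.40+12.36)/2 × 4 = 79.52
  [4→8]: (12.36+5.58)/2 × 4 = 35.88
  [8→9]: (5.58+4.57)/2 × 1 = 5.075
  [9→10]: (4.57+3.75)/2 × 1 = 4.16
  Sum = 124.635 µg/mL·hr
IV tail: 3.75/0.199 = 18.844; AUC_iv,0→∞ = 124.635 + 18.844 = 143.479 µg/mL·hr
Trapezoidal AUC_0→12.5 (rectal suppository):
  [0→2]: (0.00+8.30)/2 × 2 = 8.3
  [2→6]: (8.30+4.83)/2 × 4 = 26.26
  [6→12]: (4.83+1.48)/2 × 6 = 18.93
  [12→12.5]: (1.48+1.34)/2 × 0.5 = 0.705
  Sum = 54.195 µg/mL·hr
rectal suppository tail: 1.34/0.199 = 6.734; AUC_ev,0→∞ = 54.195 + 6.734 = 60.929 µg/mL·hr
F = (AUC_ev/D_ev)/(AUC_iv/D_iv) = (60.929/500)/(143.479/200) = 0.121858/0.717395 = 0.1699

F = 0.17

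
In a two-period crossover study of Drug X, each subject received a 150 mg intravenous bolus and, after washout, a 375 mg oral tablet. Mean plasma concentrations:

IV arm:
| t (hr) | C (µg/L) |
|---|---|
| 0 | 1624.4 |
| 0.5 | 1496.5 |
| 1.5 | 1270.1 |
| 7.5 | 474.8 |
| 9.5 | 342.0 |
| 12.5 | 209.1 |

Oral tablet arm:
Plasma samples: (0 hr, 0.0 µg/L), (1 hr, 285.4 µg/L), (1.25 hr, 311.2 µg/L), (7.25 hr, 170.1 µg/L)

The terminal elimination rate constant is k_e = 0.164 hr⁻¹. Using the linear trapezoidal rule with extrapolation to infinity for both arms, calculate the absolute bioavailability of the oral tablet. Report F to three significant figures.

Trapezoidal AUC_0→12.5 (IV):
  [0→0.5]: (1624.4+1496.5)/2 × 0.5 = 780.225
  [0.5→1.5]: (1496.5+1270.1)/2 × 1 = 1383.3
  [1.5→7.5]: (1270.1+474.8)/2 × 6 = 5234.7
  [7.5→9.5]: (474.8+342.0)/2 × 2 = 816.8
  [9.5→12.5]: (342.0+209.1)/2 × 3 = 826.65
  Sum = 9041.675 µg/L·hr
IV tail: 209.1/0.164 = 1275.000; AUC_iv,0→∞ = 9041.675 + 1275.000 = 10316.675 µg/L·hr
Trapezoidal AUC_0→7.25 (oral tablet):
  [0→1]: (0.0+285.4)/2 × 1 = 142.7
  [1→1.25]: (285.4+311.2)/2 × 0.25 = 74.575
  [1.25→7.25]: (311.2+170.1)/2 × 6 = 1443.9
  Sum = 1661.175 µg/L·hr
oral tablet tail: 170.1/0.164 = 1037.195; AUC_ev,0→∞ = 1661.175 + 1037.195 = 2698.37 µg/L·hr
F = (AUC_ev/D_ev)/(AUC_iv/D_iv) = (2698.37/375)/(10316.675/150) = 7.19565/68.7778 = 0.1046

F = 0.105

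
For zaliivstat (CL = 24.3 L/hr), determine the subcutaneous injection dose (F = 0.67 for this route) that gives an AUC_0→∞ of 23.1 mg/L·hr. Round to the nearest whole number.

Dose = CL × AUC_0→∞ / F
     = 24.3 × 23.1 / 0.67 = 837.806 mg

Dose = 838 mg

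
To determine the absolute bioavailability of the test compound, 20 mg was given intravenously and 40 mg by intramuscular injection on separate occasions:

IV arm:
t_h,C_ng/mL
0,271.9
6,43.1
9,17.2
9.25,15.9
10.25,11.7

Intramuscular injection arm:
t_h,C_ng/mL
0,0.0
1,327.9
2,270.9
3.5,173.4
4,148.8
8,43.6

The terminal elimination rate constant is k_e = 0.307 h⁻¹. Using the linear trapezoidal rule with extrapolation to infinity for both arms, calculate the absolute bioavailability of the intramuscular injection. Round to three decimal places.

Trapezoidal AUC_0→10.25 (IV):
  [0→6]: (271.9+43.1)/2 × 6 = 945.0
  [6→9]: (43.1+17.2)/2 × 3 = 90.45
  [9→9.25]: (17.2+15.9)/2 × 0.25 = 4.1375
  [9.25→10.25]: (15.9+11.7)/2 × 1 = 13.8
  Sum = 1053.3875 ng/mL·h
IV tail: 11.7/0.307 = 38.111; AUC_iv,0→∞ = 1053.3875 + 38.111 = 1091.4985 ng/mL·h
Trapezoidal AUC_0→8 (intramuscular injection):
  [0→1]: (0.0+327.9)/2 × 1 = 163.95
  [1→2]: (327.9+270.9)/2 × 1 = 299.4
  [2→3.5]: (270.9+173.4)/2 × 1.5 = 333.225
  [3.5→4]: (173.4+148.8)/2 × 0.5 = 80.55
  [4→8]: (148.8+43.6)/2 × 4 = 384.8
  Sum = 1261.925 ng/mL·h
intramuscular injection tail: 43.6/0.307 = 142.020; AUC_ev,0→∞ = 1261.925 + 142.020 = 1403.945 ng/mL·h
F = (AUC_ev/D_ev)/(AUC_iv/D_iv) = (1403.945/40)/(1091.4985/20) = 35.098625/54.574925 = 0.6431

F = 0.643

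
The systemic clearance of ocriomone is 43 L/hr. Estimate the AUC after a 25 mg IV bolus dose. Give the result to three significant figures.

AUC = 0.581 mg/L·hr

AUC_0→∞ = Dose_iv / CL
        = 25 / 43 = 0.581395 mg/L·hr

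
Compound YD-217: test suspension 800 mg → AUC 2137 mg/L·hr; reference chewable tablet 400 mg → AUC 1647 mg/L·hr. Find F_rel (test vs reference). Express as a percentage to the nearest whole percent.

F_rel = 65%

F_rel = (AUC_test/D_test) / (AUC_ref/D_ref)
      = (2137/800) / (1647/400)
      = 2.67125 / 4.1175 = 0.6488 = 64.88%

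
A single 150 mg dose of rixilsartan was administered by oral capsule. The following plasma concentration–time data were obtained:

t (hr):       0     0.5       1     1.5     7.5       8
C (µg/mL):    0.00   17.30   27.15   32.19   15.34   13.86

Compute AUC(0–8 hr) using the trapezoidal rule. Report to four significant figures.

Trapezoidal AUC_0→8:
  [0→0.5]: (0.00+17.30)/2 × 0.5 = 4.325
  [0.5→1]: (17.30+27.15)/2 × 0.5 = 11.1125
  [1→1.5]: (27.15+32.19)/2 × 0.5 = 14.835
  [1.5→7.5]: (32.19+15.34)/2 × 6 = 142.59
  [7.5→8]: (15.34+13.86)/2 × 0.5 = 7.3
  Sum = 180.1625 µg/mL·hr

AUC = 180.2 µg/mL·hr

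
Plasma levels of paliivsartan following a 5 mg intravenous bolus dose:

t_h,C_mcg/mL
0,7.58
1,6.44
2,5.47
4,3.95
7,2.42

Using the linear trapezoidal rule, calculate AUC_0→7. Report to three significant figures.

Trapezoidal AUC_0→7:
  [0→1]: (7.58+6.44)/2 × 1 = 7.01
  [1→2]: (6.44+5.47)/2 × 1 = 5.955
  [2→4]: (5.47+3.95)/2 × 2 = 9.42
  [4→7]: (3.95+2.42)/2 × 3 = 9.555
  Sum = 31.94 mcg/mL·h

AUC = 31.9 mcg/mL·h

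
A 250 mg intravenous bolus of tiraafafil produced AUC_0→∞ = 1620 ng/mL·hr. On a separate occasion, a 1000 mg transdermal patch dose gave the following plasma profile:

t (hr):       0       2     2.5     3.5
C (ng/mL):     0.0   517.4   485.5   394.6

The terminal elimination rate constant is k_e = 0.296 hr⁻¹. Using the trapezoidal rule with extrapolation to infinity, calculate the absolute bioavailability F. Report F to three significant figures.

F = 0.392

Trapezoidal AUC_0→3.5 (transdermal patch):
  [0→2]: (0.0+517.4)/2 × 2 = 517.4
  [2→2.5]: (517.4+485.5)/2 × 0.5 = 250.725
  [2.5→3.5]: (485.5+394.6)/2 × 1 = 440.05
  Sum = 1208.175 ng/mL·hr
Tail: C_last/k_e = 394.6/0.296 = 1333.108
AUC_0→∞ (transdermal patch) = 1208.175 + 1333.108 = 2541.283 ng/mL·hr
F = (AUC_ev/D_ev)/(AUC_iv/D_iv) = (2541.283/1000)/(1620/250) = 2.541283/6.48 = 0.3922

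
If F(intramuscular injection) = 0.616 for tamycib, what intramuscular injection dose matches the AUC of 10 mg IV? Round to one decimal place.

D_intramuscular = 16.2 mg

For equal systemic exposure: F × D_ev = D_iv
D_ev = D_iv / F = 10 / 0.616 = 16.2338 mg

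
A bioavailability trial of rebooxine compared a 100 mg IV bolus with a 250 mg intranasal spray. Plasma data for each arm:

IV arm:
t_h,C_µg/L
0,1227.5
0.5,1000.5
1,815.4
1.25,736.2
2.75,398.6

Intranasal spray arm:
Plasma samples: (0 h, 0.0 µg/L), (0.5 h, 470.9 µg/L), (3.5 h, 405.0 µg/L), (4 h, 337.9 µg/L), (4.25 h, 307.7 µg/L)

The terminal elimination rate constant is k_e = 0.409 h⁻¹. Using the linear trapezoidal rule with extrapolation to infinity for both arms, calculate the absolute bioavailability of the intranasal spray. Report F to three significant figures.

Trapezoidal AUC_0→2.75 (IV):
  [0→0.5]: (1227.5+1000.5)/2 × 0.5 = 557.0
  [0.5→1]: (1000.5+815.4)/2 × 0.5 = 453.975
  [1→1.25]: (815.4+736.2)/2 × 0.25 = 193.95
  [1.25→2.75]: (736.2+398.6)/2 × 1.5 = 851.1
  Sum = 2056.025 µg/L·h
IV tail: 398.6/0.409 = 974.572; AUC_iv,0→∞ = 2056.025 + 974.572 = 3030.597 µg/L·h
Trapezoidal AUC_0→4.25 (intranasal spray):
  [0→0.5]: (0.0+470.9)/2 × 0.5 = 117.725
  [0.5→3.5]: (470.9+405.0)/2 × 3 = 1313.85
  [3.5→4]: (405.0+337.9)/2 × 0.5 = 185.725
  [4→4.25]: (337.9+307.7)/2 × 0.25 = 80.7
  Sum = 1698.0 µg/L·h
intranasal spray tail: 307.7/0.409 = 752.323; AUC_ev,0→∞ = 1698.0 + 752.323 = 2450.323 µg/L·h
F = (AUC_ev/D_ev)/(AUC_iv/D_iv) = (2450.323/250)/(3030.597/100) = 9.801292/30.30597 = 0.3234

F = 0.323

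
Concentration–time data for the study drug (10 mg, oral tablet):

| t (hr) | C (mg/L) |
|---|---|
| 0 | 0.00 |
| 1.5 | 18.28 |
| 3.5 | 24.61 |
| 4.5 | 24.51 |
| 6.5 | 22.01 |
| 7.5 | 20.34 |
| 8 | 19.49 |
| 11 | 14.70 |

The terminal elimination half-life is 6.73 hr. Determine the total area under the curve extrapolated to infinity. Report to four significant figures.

AUC = 352.8 mg/L·hr

Trapezoidal AUC_0→11:
  [0→1.5]: (0.00+18.28)/2 × 1.5 = 13.71
  [1.5→3.5]: (18.28+24.61)/2 × 2 = 42.89
  [3.5→4.5]: (24.61+24.51)/2 × 1 = 24.56
  [4.5→6.5]: (24.51+22.01)/2 × 2 = 46.52
  [6.5→7.5]: (22.01+20.34)/2 × 1 = 21.175
  [7.5→8]: (20.34+19.49)/2 × 0.5 = 9.9575
  [8→11]: (19.49+14.70)/2 × 3 = 51.285
  Sum = 210.0975 mg/L·hr
k_e = ln2 / t½ = 0.693147 / 6.73 = 0.1030 hr^-1
Extrapolated tail: C_last / k_e = 14.70 / 0.103 = 142.718
AUC_0→∞ = 210.0975 + 142.718 = 352.8155 mg/L·hr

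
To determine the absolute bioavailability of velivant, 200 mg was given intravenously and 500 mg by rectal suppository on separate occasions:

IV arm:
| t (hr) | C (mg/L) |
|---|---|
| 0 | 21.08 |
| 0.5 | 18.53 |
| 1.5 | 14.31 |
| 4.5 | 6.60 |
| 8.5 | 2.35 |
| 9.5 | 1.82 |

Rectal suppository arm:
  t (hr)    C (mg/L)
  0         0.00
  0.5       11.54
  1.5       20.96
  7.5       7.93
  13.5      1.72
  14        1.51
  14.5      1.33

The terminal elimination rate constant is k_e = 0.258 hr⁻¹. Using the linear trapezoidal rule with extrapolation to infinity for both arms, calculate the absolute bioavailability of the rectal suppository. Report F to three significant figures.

F = 0.668

Trapezoidal AUC_0→9.5 (IV):
  [0→0.5]: (21.08+18.53)/2 × 0.5 = 9.9025
  [0.5→1.5]: (18.53+14.31)/2 × 1 = 16.42
  [1.5→4.5]: (14.31+6.60)/2 × 3 = 31.365
  [4.5→8.5]: (6.60+2.35)/2 × 4 = 17.9
  [8.5→9.5]: (2.35+1.82)/2 × 1 = 2.085
  Sum = 77.6725 mg/L·hr
IV tail: 1.82/0.258 = 7.054; AUC_iv,0→∞ = 77.6725 + 7.054 = 84.7265 mg/L·hr
Trapezoidal AUC_0→14.5 (rectal suppository):
  [0→0.5]: (0.00+11.54)/2 × 0.5 = 2.885
  [0.5→1.5]: (11.54+20.96)/2 × 1 = 16.25
  [1.5→7.5]: (20.96+7.93)/2 × 6 = 86.67
  [7.5→13.5]: (7.93+1.72)/2 × 6 = 28.95
  [13.5→14]: (1.72+1.51)/2 × 0.5 = 0.8075
  [14→14.5]: (1.51+1.33)/2 × 0.5 = 0.71
  Sum = 136.2725 mg/L·hr
rectal suppository tail: 1.33/0.258 = 5.155; AUC_ev,0→∞ = 136.2725 + 5.155 = 141.4275 mg/L·hr
F = (AUC_ev/D_ev)/(AUC_iv/D_iv) = (141.4275/500)/(84.7265/200) = 0.282855/0.4236325 = 0.6677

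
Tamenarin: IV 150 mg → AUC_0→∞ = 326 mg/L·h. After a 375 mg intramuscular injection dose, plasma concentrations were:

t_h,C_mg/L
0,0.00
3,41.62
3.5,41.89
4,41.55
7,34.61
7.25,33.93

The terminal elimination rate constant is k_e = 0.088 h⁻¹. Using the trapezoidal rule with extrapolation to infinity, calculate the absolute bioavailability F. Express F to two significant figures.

F = 0.75

Trapezoidal AUC_0→7.25 (intramuscular injection):
  [0→3]: (0.00+41.62)/2 × 3 = 62.43
  [3→3.5]: (41.62+41.89)/2 × 0.5 = 20.8775
  [3.5→4]: (41.89+41.55)/2 × 0.5 = 20.86
  [4→7]: (41.55+34.61)/2 × 3 = 114.24
  [7→7.25]: (34.61+33.93)/2 × 0.25 = 8.5675
  Sum = 226.975 mg/L·h
Tail: C_last/k_e = 33.93/0.088 = 385.568
AUC_0→∞ (intramuscular injection) = 226.975 + 385.568 = 612.543 mg/L·h
F = (AUC_ev/D_ev)/(AUC_iv/D_iv) = (612.543/375)/(326/150) = 1.633448/2.17333 = 0.7516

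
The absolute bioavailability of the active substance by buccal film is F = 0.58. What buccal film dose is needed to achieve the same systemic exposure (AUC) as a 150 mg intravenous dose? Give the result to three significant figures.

D_buccal = 259 mg

For equal systemic exposure: F × D_ev = D_iv
D_ev = D_iv / F = 150 / 0.58 = 258.621 mg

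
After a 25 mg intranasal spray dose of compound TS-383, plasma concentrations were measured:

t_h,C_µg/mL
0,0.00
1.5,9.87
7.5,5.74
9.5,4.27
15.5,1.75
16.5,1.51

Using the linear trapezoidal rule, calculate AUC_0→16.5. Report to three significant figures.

AUC = 83.9 µg/mL·h

Trapezoidal AUC_0→16.5:
  [0→1.5]: (0.00+9.87)/2 × 1.5 = 7.4025
  [1.5→7.5]: (9.87+5.74)/2 × 6 = 46.83
  [7.5→9.5]: (5.74+4.27)/2 × 2 = 10.01
  [9.5→15.5]: (4.27+1.75)/2 × 6 = 18.06
  [15.5→16.5]: (1.75+1.51)/2 × 1 = 1.63
  Sum = 83.9325 µg/mL·h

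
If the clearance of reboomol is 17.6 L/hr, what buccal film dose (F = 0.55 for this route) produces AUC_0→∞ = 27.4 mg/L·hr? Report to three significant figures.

Dose = 877 mg

Dose = CL × AUC_0→∞ / F
     = 17.6 × 27.4 / 0.55 = 876.8 mg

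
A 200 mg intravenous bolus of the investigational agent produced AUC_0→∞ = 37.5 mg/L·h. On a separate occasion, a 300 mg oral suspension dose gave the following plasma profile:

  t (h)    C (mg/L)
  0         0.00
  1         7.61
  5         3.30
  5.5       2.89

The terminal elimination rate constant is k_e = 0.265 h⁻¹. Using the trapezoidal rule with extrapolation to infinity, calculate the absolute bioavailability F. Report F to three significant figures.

Trapezoidal AUC_0→5.5 (oral suspension):
  [0→1]: (0.00+7.61)/2 × 1 = 3.805
  [1→5]: (7.61+3.30)/2 × 4 = 21.82
  [5→5.5]: (3.30+2.89)/2 × 0.5 = 1.5475
  Sum = 27.1725 mg/L·h
Tail: C_last/k_e = 2.89/0.265 = 10.906
AUC_0→∞ (oral suspension) = 27.1725 + 10.906 = 38.0785 mg/L·h
F = (AUC_ev/D_ev)/(AUC_iv/D_iv) = (38.0785/300)/(37.5/200) = 0.126928/0.1875 = 0.6769

F = 0.677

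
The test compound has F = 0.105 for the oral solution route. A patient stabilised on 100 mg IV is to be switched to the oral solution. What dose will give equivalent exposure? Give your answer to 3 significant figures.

For equal systemic exposure: F × D_ev = D_iv
D_ev = D_iv / F = 100 / 0.105 = 952.381 mg

D_oral = 952 mg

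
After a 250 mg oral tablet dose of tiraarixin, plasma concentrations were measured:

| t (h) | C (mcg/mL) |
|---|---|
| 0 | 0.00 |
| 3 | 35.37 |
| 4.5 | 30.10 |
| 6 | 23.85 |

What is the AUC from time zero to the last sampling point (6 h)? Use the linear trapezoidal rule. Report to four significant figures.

Trapezoidal AUC_0→6:
  [0→3]: (0.00+35.37)/2 × 3 = 53.055
  [3→4.5]: (35.37+30.10)/2 × 1.5 = 49.1025
  [4.5→6]: (30.10+23.85)/2 × 1.5 = 40.4625
  Sum = 142.62 mcg/mL·h

AUC = 142.6 mcg/mL·h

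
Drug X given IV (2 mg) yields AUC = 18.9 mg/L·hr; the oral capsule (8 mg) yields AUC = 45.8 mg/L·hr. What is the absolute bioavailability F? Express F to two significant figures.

F = 0.61

F = (AUC_ev / D_ev) / (AUC_iv / D_iv)
  = (45.8/8) / (18.9/2)
  = 5.725 / 9.45 = 0.6058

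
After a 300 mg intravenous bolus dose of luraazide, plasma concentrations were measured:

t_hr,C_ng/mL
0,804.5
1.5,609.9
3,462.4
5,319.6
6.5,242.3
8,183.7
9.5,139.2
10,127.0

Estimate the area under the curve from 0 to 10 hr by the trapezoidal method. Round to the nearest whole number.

AUC = 3697 ng/mL·hr

Trapezoidal AUC_0→10:
  [0→1.5]: (804.5+609.9)/2 × 1.5 = 1060.8
  [1.5→3]: (609.9+462.4)/2 × 1.5 = 804.225
  [3→5]: (462.4+319.6)/2 × 2 = 782.0
  [5→6.5]: (319.6+242.3)/2 × 1.5 = 421.425
  [6.5→8]: (242.3+183.7)/2 × 1.5 = 319.5
  [8→9.5]: (183.7+139.2)/2 × 1.5 = 242.175
  [9.5→10]: (139.2+127.0)/2 × 0.5 = 66.55
  Sum = 3696.675 ng/mL·hr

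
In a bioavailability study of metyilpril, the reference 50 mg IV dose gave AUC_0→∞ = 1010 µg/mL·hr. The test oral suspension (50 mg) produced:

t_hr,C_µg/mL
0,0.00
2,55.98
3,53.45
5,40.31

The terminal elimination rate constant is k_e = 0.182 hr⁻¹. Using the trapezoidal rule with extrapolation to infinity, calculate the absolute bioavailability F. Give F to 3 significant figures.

Trapezoidal AUC_0→5 (oral suspension):
  [0→2]: (0.00+55.98)/2 × 2 = 55.98
  [2→3]: (55.98+53.45)/2 × 1 = 54.715
  [3→5]: (53.45+40.31)/2 × 2 = 93.76
  Sum = 204.455 µg/mL·hr
Tail: C_last/k_e = 40.31/0.182 = 221.484
AUC_0→∞ (oral suspension) = 204.455 + 221.484 = 425.939 µg/mL·hr
F = (AUC_ev/D_ev)/(AUC_iv/D_iv) = (425.939/50)/(1010/50) = 8.51878/20.2 = 0.4217

F = 0.422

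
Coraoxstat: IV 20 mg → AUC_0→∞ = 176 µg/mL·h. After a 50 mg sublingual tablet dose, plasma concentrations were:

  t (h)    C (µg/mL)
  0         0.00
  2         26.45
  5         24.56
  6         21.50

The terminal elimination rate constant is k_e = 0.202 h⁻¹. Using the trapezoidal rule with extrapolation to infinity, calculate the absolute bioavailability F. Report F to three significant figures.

F = 0.528

Trapezoidal AUC_0→6 (sublingual tablet):
  [0→2]: (0.00+26.45)/2 × 2 = 26.45
  [2→5]: (26.45+24.56)/2 × 3 = 76.515
  [5→6]: (24.56+21.50)/2 × 1 = 23.03
  Sum = 125.995 µg/mL·h
Tail: C_last/k_e = 21.50/0.202 = 106.436
AUC_0→∞ (sublingual tablet) = 125.995 + 106.436 = 232.431 µg/mL·h
F = (AUC_ev/D_ev)/(AUC_iv/D_iv) = (232.431/50)/(176/20) = 4.64862/8.8 = 0.5283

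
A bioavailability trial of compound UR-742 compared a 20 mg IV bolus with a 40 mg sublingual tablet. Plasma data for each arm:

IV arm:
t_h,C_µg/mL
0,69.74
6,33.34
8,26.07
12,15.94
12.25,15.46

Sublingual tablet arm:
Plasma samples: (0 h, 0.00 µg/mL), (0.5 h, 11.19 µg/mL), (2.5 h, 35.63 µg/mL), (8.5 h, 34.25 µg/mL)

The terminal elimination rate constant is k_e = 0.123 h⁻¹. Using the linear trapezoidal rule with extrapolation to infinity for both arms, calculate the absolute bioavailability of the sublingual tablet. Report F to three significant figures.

F = 0.462

Trapezoidal AUC_0→12.25 (IV):
  [0→6]: (69.74+33.34)/2 × 6 = 309.24
  [6→8]: (33.34+26.07)/2 × 2 = 59.41
  [8→12]: (26.07+15.94)/2 × 4 = 84.02
  [12→12.25]: (15.94+15.46)/2 × 0.25 = 3.925
  Sum = 456.595 µg/mL·h
IV tail: 15.46/0.123 = 125.691; AUC_iv,0→∞ = 456.595 + 125.691 = 582.286 µg/mL·h
Trapezoidal AUC_0→8.5 (sublingual tablet):
  [0→0.5]: (0.00+11.19)/2 × 0.5 = 2.7975
  [0.5→2.5]: (11.19+35.63)/2 × 2 = 46.82
  [2.5→8.5]: (35.63+34.25)/2 × 6 = 209.64
  Sum = 259.2575 µg/mL·h
sublingual tablet tail: 34.25/0.123 = 278.455; AUC_ev,0→∞ = 259.2575 + 278.455 = 537.7125 µg/mL·h
F = (AUC_ev/D_ev)/(AUC_iv/D_iv) = (537.7125/40)/(582.286/20) = 13.4428/29.1143 = 0.4617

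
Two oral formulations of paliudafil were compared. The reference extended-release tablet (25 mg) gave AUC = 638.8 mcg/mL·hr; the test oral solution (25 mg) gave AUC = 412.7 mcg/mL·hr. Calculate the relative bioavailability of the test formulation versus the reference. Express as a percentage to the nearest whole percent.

F_rel = (AUC_test/D_test) / (AUC_ref/D_ref)
      = (412.7/25) / (638.8/25)
      = 16.508 / 25.552 = 0.6461 = 64.61%

F_rel = 65%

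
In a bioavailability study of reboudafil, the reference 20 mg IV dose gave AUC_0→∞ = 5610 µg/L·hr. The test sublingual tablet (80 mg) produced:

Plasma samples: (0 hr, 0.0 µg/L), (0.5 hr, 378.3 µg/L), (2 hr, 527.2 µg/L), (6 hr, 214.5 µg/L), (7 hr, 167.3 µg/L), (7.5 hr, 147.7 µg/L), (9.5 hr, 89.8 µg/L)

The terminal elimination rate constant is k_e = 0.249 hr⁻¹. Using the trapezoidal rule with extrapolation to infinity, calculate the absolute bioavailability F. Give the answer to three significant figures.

F = 0.139

Trapezoidal AUC_0→9.5 (sublingual tablet):
  [0→0.5]: (0.0+378.3)/2 × 0.5 = 94.575
  [0.5→2]: (378.3+527.2)/2 × 1.5 = 679.125
  [2→6]: (527.2+214.5)/2 × 4 = 1483.4
  [6→7]: (214.5+167.3)/2 × 1 = 190.9
  [7→7.5]: (167.3+147.7)/2 × 0.5 = 78.75
  [7.5→9.5]: (147.7+89.8)/2 × 2 = 237.5
  Sum = 2764.25 µg/L·hr
Tail: C_last/k_e = 89.8/0.249 = 360.643
AUC_0→∞ (sublingual tablet) = 2764.25 + 360.643 = 3124.893 µg/L·hr
F = (AUC_ev/D_ev)/(AUC_iv/D_iv) = (3124.893/80)/(5610/20) = 39.0612/280.5 = 0.1393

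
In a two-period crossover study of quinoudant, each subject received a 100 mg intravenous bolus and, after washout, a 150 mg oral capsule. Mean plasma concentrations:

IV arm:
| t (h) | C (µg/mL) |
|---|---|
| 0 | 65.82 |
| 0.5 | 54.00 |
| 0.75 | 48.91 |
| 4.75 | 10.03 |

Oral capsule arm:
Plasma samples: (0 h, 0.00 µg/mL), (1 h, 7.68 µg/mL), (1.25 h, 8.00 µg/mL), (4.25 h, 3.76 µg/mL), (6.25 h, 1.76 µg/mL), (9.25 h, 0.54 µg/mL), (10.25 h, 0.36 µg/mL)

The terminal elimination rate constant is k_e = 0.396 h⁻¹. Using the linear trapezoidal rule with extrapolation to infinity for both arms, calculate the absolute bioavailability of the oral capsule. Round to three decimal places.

F = 0.121

Trapezoidal AUC_0→4.75 (IV):
  [0→0.5]: (65.82+54.00)/2 × 0.5 = 29.955
  [0.5→0.75]: (54.00+48.91)/2 × 0.25 = 12.86375
  [0.75→4.75]: (48.91+10.03)/2 × 4 = 117.88
  Sum = 160.69875 µg/mL·h
IV tail: 10.03/0.396 = 25.328; AUC_iv,0→∞ = 160.69875 + 25.328 = 186.02675 µg/mL·h
Trapezoidal AUC_0→10.25 (oral capsule):
  [0→1]: (0.00+7.68)/2 × 1 = 3.84
  [1→1.25]: (7.68+8.00)/2 × 0.25 = 1.96
  [1.25→4.25]: (8.00+3.76)/2 × 3 = 17.64
  [4.25→6.25]: (3.76+1.76)/2 × 2 = 5.52
  [6.25→9.25]: (1.76+0.54)/2 × 3 = 3.45
  [9.25→10.25]: (0.54+0.36)/2 × 1 = 0.45
  Sum = 32.86 µg/mL·h
oral capsule tail: 0.36/0.396 = 0.909; AUC_ev,0→∞ = 32.86 + 0.909 = 33.769 µg/mL·h
F = (AUC_ev/D_ev)/(AUC_iv/D_iv) = (33.769/150)/(186.02675/100) = 0.225127/1.8602675 = 0.1210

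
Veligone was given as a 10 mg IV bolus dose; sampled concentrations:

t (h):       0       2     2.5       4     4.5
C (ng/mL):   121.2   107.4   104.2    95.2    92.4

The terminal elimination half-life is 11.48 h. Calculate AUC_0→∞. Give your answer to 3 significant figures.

Trapezoidal AUC_0→4.5:
  [0→2]: (121.2+107.4)/2 × 2 = 228.6
  [2→2.5]: (107.4+104.2)/2 × 0.5 = 52.9
  [2.5→4]: (104.2+95.2)/2 × 1.5 = 149.55
  [4→4.5]: (95.2+92.4)/2 × 0.5 = 46.9
  Sum = 477.95 ng/mL·h
k_e = ln2 / t½ = 0.693147 / 11.48 = 0.0604 h^-1
Extrapolated tail: C_last / k_e = 92.4 / 0.0604 = 1529.801
AUC_0→∞ = 477.95 + 1529.801 = 2007.751 ng/mL·h

AUC = 2010 ng/mL·h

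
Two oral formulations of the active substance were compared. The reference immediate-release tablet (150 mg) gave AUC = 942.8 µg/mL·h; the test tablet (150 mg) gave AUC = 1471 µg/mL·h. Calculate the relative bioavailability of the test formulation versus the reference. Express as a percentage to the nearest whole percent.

F_rel = 156%

F_rel = (AUC_test/D_test) / (AUC_ref/D_ref)
      = (1471/150) / (942.8/150)
      = 9.80667 / 6.28533 = 1.5602 = 156.02%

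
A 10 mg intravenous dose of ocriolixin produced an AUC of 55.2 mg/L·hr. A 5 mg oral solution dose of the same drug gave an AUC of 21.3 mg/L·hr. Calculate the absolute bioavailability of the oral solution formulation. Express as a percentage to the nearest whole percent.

F = 77%

F = (AUC_ev / D_ev) / (AUC_iv / D_iv)
  = (21.3/5) / (55.2/10)
  = 4.26 / 5.52 = 0.7717
  = 77.17%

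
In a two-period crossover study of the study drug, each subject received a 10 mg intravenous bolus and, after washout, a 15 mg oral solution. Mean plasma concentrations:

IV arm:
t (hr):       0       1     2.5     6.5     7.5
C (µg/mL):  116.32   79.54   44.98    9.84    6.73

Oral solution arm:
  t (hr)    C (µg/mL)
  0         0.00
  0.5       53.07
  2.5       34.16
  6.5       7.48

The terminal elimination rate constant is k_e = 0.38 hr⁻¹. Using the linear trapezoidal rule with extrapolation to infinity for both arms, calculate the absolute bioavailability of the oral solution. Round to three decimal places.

Trapezoidal AUC_0→7.5 (IV):
  [0→1]: (116.32+79.54)/2 × 1 = 97.93
  [1→2.5]: (79.54+44.98)/2 × 1.5 = 93.39
  [2.5→6.5]: (44.98+9.84)/2 × 4 = 109.64
  [6.5→7.5]: (9.84+6.73)/2 × 1 = 8.285
  Sum = 309.245 µg/mL·hr
IV tail: 6.73/0.38 = 17.711; AUC_iv,0→∞ = 309.245 + 17.711 = 326.956 µg/mL·hr
Trapezoidal AUC_0→6.5 (oral solution):
  [0→0.5]: (0.00+53.07)/2 × 0.5 = 13.2675
  [0.5→2.5]: (53.07+34.16)/2 × 2 = 87.23
  [2.5→6.5]: (34.16+7.48)/2 × 4 = 83.28
  Sum = 183.7775 µg/mL·hr
oral solution tail: 7.48/0.38 = 19.684; AUC_ev,0→∞ = 183.7775 + 19.684 = 203.4615 µg/mL·hr
F = (AUC_ev/D_ev)/(AUC_iv/D_iv) = (203.4615/15)/(326.956/10) = 13.5641/32.6956 = 0.4149

F = 0.415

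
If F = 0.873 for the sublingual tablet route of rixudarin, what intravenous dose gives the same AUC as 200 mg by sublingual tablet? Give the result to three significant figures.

D_iv = 175 mg

Systemic exposure from an extravascular dose = F × D_ev, so the equivalent IV dose is F × D_ev.
D_iv = F × D_ev = 0.873 × 200 = 174.6 mg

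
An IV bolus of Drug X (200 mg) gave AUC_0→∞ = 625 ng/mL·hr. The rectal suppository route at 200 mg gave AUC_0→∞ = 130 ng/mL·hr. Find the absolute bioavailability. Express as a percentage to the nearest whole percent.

F = 21%

F = (AUC_ev / D_ev) / (AUC_iv / D_iv)
  = (130/200) / (625/200)
  = 0.65 / 3.125 = 0.2080
  = 20.80%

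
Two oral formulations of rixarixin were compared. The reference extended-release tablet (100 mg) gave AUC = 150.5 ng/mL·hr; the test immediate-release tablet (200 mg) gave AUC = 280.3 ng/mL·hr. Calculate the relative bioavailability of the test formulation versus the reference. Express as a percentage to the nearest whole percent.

F_rel = (AUC_test/D_test) / (AUC_ref/D_ref)
      = (280.3/200) / (150.5/100)
      = 1.4015 / 1.505 = 0.9312 = 93.12%

F_rel = 93%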